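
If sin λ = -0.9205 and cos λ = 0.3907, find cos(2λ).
cos(2λ) = cos²λ - sin²λ = -0.6947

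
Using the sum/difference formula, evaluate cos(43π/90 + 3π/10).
cos(43π/90 + 3π/10) = cos 43π/90 cos 3π/10 - sin 43π/90 sin 3π/10 = -0.766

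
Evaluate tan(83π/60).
tan(83π/60) = 2.605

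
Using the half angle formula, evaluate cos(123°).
cos(123°) = -√((1 + cos 246°)/2) = -0.5446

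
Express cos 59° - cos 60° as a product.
cos 59° - cos 60° = -2 sin(59.5°) sin(-0.5°)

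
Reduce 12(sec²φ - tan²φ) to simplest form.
12(sec²φ - tan²φ) = 12 (using Pythagorean identity)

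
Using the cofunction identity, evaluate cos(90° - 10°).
cos(90° - 10°) = sin(10°) = 0.1736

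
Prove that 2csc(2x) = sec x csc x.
LHS = 2/sin(2x) = 2/(2 sin x cos x) = 1/(sin x cos x) = (1/cos x)(1/sin x) = sec x csc x = RHS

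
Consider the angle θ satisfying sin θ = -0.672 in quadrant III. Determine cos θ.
cos θ = ±√(1 - sin²θ) = -0.7406 (negative in QIII)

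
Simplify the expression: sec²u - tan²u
sec²u - tan²u = 1 (using Pythagorean identity)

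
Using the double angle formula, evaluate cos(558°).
cos(558°) = 2cos²279° - 1 = -0.9511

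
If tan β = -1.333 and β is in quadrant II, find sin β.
sin β = 0.7999 (using tan²β + 1 = sec²β)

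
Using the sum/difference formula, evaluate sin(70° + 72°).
sin(70° + 72°) = sin 70° cos 72° + cos 70° sin 72° = 0.6157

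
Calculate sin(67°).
sin(67°) = 0.9205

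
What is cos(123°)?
cos(123°) = -0.5446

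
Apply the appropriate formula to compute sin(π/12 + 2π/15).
sin(π/12 + 2π/15) = sin π/12 cos 2π/15 + cos π/12 sin 2π/15 = 0.6293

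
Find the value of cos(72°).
cos(72°) = 0.309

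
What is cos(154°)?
cos(154°) = -0.8988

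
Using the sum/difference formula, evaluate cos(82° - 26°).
cos(82° - 26°) = cos 82° cos 26° + sin 82° sin 26° = 0.5592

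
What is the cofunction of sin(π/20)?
sin(π/20) = cos(π/2 - π/20) = cos(9π/20)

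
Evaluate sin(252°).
sin(252°) = -0.9511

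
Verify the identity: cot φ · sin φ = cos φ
LHS = (cos φ/sin φ) · sin φ = cos φ = RHS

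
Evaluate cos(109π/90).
cos(109π/90) = -0.788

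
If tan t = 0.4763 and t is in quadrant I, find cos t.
cos t = 0.9028 (using tan²t + 1 = sec²t)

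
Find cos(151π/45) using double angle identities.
cos(151π/45) = cos²151π/90 - sin²151π/90 = -0.4384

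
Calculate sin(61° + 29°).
sin(61° + 29°) = sin 61° cos 29° + cos 61° sin 29° = 1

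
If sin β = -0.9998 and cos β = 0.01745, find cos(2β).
cos(2β) = cos²β - sin²β = -0.9993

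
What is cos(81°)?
cos(81°) = 0.1564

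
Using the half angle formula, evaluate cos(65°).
cos(65°) = √((1 + cos 130°)/2) = 0.4226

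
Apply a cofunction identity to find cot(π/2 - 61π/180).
cot(π/2 - 61π/180) = tan(61π/180) = 1.804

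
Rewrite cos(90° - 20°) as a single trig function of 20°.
cos(90° - 20°) = sin(20°)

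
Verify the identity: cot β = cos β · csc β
RHS = cos β · (1/sin β) = cos β/sin β = cot β = LHS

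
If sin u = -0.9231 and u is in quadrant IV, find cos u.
cos u = 0.3846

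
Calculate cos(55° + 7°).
cos(55° + 7°) = cos 55° cos 7° - sin 55° sin 7° = 0.4695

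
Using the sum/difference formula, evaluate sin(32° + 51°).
sin(32° + 51°) = sin 32° cos 51° + cos 32° sin 51° = 0.9925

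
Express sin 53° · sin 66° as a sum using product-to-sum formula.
sin 53° sin 66° = (1/2)[cos(53°-66°) - cos(53°+66°)]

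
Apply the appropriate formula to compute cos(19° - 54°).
cos(19° - 54°) = cos 19° cos 54° + sin 19° sin 54° = 0.8192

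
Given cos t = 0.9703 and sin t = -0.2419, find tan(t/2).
tan(t/2) = sin t / (1 + cos t) = -0.1228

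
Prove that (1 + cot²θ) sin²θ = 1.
LHS = csc²θ · sin²θ = (1/sin²θ) · sin²θ = 1 = RHS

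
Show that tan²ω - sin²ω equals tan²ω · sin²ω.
LHS = sin²ω/cos²ω - sin²ω = sin²ω(1/cos²ω - 1) = sin²ω · (1 - cos²ω)/cos²ω = sin²ω · sin²ω/cos²ω = sin²ω · tan²ω = RHS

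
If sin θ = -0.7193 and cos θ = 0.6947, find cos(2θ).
cos(2θ) = cos²θ - sin²θ = -0.03478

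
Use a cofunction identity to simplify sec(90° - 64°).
sec(90° - 64°) = csc(64°)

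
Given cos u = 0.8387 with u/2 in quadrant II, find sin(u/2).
sin(u/2) = ±√((1 - cos u)/2); positive since u/2 ∈ QII, so sin(u/2) = 0.284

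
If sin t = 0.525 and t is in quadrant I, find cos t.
cos t = 0.8511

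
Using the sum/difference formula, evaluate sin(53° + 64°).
sin(53° + 64°) = sin 53° cos 64° + cos 53° sin 64° = 0.891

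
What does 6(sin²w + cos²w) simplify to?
6(sin²w + cos²w) = 6 (using Pythagorean identity)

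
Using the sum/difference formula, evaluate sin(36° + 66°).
sin(36° + 66°) = sin 36° cos 66° + cos 36° sin 66° = 0.9781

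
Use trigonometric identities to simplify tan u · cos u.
tan u · cos u = sin u (using Quotient identity)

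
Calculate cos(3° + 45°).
cos(3° + 45°) = cos 3° cos 45° - sin 3° sin 45° = 0.6691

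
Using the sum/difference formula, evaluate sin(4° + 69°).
sin(4° + 69°) = sin 4° cos 69° + cos 4° sin 69° = 0.9563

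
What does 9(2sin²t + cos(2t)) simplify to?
9(2sin²t + cos(2t)) = 9 (using Double angle)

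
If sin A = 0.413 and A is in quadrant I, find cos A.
cos A = 0.9107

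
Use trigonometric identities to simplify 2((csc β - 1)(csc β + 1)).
2((csc β - 1)(csc β + 1)) = 2(cot²β) (using Diff. of squares)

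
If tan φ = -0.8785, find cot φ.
cot φ = 1/tan φ = -1.138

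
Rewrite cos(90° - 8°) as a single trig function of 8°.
cos(90° - 8°) = sin(8°)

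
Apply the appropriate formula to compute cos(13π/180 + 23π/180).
cos(13π/180 + 23π/180) = cos 13π/180 cos 23π/180 - sin 13π/180 sin 23π/180 = 0.809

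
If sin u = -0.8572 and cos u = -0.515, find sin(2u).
sin(2u) = 2 sin u cos u = 0.8829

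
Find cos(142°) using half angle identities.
cos(142°) = -√((1 + cos 284°)/2) = -0.788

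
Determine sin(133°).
sin(133°) = 0.7314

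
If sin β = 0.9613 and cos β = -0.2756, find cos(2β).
cos(2β) = cos²β - sin²β = -0.8481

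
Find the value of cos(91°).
cos(91°) = -0.01745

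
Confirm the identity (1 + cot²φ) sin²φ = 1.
LHS = csc²φ · sin²φ = (1/sin²φ) · sin²φ = 1 = RHS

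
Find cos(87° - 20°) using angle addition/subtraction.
cos(87° - 20°) = cos 87° cos 20° + sin 87° sin 20° = 0.3907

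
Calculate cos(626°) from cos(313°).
cos(626°) = cos²313° - sin²313° = -0.06976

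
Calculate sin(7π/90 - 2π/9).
sin(7π/90 - 2π/9) = sin 7π/90 cos 2π/9 - cos 7π/90 sin 2π/9 = -0.4384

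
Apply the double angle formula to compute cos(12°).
cos(12°) = cos²6° - sin²6° = 0.9781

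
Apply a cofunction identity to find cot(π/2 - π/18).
cot(π/2 - π/18) = tan(π/18) = 0.1763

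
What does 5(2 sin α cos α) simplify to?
5(2 sin α cos α) = 5(sin(2α)) (using Double angle)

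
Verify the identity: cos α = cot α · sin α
RHS = (cos α/sin α) · sin α = cos α = LHS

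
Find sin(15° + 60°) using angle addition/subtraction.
sin(15° + 60°) = sin 15° cos 60° + cos 15° sin 60° = (√6+√2)/4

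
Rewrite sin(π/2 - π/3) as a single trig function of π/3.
sin(π/2 - π/3) = cos(π/3)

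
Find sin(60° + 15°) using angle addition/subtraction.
sin(60° + 15°) = sin 60° cos 15° + cos 60° sin 15° = (√6+√2)/4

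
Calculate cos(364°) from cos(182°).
cos(364°) = cos²182° - sin²182° = 0.9976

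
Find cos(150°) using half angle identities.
cos(150°) = -√((1 + cos 300°)/2) = -√3/2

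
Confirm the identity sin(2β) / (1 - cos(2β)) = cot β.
LHS = 2 sin β cos β / (2sin²β) = cos β/sin β = cot β = RHS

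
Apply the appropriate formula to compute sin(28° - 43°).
sin(28° - 43°) = sin 28° cos 43° - cos 28° sin 43° = -(√6-√2)/4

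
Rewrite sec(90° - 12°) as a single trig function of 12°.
sec(90° - 12°) = csc(12°)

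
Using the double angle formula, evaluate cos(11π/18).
cos(11π/18) = cos²11π/36 - sin²11π/36 = -0.342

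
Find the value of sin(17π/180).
sin(17π/180) = 0.2924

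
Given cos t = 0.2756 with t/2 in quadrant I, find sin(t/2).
sin(t/2) = ±√((1 - cos t)/2); positive since t/2 ∈ QI, so sin(t/2) = 0.6018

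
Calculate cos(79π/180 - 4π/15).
cos(79π/180 - 4π/15) = cos 79π/180 cos 4π/15 + sin 79π/180 sin 4π/15 = 0.8572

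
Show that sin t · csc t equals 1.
LHS = sin t · (1/sin t) = 1 = RHS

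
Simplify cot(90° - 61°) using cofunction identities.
cot(90° - 61°) = tan(61°)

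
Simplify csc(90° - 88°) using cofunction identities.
csc(90° - 88°) = sec(88°)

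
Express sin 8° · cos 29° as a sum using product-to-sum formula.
sin 8° cos 29° = (1/2)[sin(8°+29°) + sin(8°-29°)]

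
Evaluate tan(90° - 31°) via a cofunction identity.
tan(90° - 31°) = cot(31°) = 1.664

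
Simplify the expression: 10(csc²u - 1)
10(csc²u - 1) = 10(cot²u) (using Pythagorean identity)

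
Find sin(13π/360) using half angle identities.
sin(13π/360) = √((1 - cos 13π/180)/2) = 0.1132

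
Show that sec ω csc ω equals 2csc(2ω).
RHS = 2/sin(2ω) = 2/(2 sin ω cos ω) = 1/(sin ω cos ω) = (1/cos ω)(1/sin ω) = sec ω csc ω = LHS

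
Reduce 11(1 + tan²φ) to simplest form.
11(1 + tan²φ) = 11(sec²φ) (using Pythagorean identity)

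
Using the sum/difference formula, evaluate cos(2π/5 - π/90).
cos(2π/5 - π/90) = cos 2π/5 cos π/90 + sin 2π/5 sin π/90 = 0.342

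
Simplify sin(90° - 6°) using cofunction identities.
sin(90° - 6°) = cos(6°)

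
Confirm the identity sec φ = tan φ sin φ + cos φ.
RHS = sin²φ/cos φ + cos φ = (sin²φ + cos²φ)/cos φ = 1/cos φ = sec φ = LHS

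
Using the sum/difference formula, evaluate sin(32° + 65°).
sin(32° + 65°) = sin 32° cos 65° + cos 32° sin 65° = 0.9925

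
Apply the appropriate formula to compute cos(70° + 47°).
cos(70° + 47°) = cos 70° cos 47° - sin 70° sin 47° = -0.454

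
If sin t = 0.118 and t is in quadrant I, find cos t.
cos t = 0.993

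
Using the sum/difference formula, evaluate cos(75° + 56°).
cos(75° + 56°) = cos 75° cos 56° - sin 75° sin 56° = -0.6561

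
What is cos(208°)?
cos(208°) = -0.8829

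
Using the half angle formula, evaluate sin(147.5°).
sin(147.5°) = √((1 - cos 295°)/2) = 0.5373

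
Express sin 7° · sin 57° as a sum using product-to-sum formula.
sin 7° sin 57° = (1/2)[cos(7°-57°) - cos(7°+57°)]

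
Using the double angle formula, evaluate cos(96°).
cos(96°) = 1 - 2sin²48° = -0.1045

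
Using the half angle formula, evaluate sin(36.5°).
sin(36.5°) = √((1 - cos 73°)/2) = 0.5948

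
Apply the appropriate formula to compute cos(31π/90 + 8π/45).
cos(31π/90 + 8π/45) = cos 31π/90 cos 8π/45 - sin 31π/90 sin 8π/45 = -0.06976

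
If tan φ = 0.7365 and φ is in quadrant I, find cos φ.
cos φ = 0.8052 (using tan²φ + 1 = sec²φ)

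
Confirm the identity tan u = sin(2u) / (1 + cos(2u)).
RHS = 2 sin u cos u / (2cos²u) = sin u/cos u = tan u = LHS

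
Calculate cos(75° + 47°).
cos(75° + 47°) = cos 75° cos 47° - sin 75° sin 47° = -0.5299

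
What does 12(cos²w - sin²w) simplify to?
12(cos²w - sin²w) = 12(cos(2w)) (using Double angle)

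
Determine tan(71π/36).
tan(71π/36) = -0.08749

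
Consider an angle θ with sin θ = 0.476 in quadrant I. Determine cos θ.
cos θ = √(1 - sin²θ) = 0.8794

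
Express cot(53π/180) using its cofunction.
cot(53π/180) = tan(π/2 - 53π/180) = tan(37π/180)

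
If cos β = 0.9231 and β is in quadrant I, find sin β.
sin β = 0.3846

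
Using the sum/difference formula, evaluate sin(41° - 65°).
sin(41° - 65°) = sin 41° cos 65° - cos 41° sin 65° = -0.4067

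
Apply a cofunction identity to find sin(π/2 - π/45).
sin(π/2 - π/45) = cos(π/45) = 0.9976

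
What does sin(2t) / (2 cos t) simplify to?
sin(2t) / (2 cos t) = sin t (using Double angle)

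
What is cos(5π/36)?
cos(5π/36) = 0.9063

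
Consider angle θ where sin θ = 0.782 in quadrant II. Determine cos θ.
cos θ = ±√(1 - sin²θ) = -0.6233 (negative in QII)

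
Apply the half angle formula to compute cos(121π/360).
cos(121π/360) = √((1 + cos 121π/180)/2) = 0.4924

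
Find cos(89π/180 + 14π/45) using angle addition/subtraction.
cos(89π/180 + 14π/45) = cos 89π/180 cos 14π/45 - sin 89π/180 sin 14π/45 = -0.8192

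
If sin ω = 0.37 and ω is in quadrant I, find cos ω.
cos ω = 0.929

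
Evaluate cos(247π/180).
cos(247π/180) = -0.3907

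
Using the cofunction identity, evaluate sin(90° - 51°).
sin(90° - 51°) = cos(51°) = 0.6293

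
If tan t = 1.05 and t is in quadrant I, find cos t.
cos t = 0.6897 (using tan²t + 1 = sec²t)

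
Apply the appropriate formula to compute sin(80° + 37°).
sin(80° + 37°) = sin 80° cos 37° + cos 80° sin 37° = 0.891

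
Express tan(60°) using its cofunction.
tan(60°) = cot(90° - 60°) = cot(30°)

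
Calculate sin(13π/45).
sin(13π/45) = 0.788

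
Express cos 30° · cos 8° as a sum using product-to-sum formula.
cos 30° cos 8° = (1/2)[cos(30°-8°) + cos(30°+8°)]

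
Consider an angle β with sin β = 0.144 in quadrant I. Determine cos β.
cos β = √(1 - sin²β) = 0.9896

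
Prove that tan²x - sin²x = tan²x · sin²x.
LHS = sin²x/cos²x - sin²x = sin²x(1/cos²x - 1) = sin²x · (1 - cos²x)/cos²x = sin²x · sin²x/cos²x = sin²x · tan²x = RHS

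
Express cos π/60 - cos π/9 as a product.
cos π/60 - cos π/9 = -2 sin(23π/360) sin(-17π/360)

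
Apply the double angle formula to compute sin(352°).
sin(352°) = 2 sin 176° cos 176° = -0.1392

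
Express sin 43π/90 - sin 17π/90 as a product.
sin 43π/90 - sin 17π/90 = 2 cos(π/3) sin(13π/90)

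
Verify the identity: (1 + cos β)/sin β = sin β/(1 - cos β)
RHS = sin β(1 + cos β) / ((1 - cos β)(1 + cos β)) = sin β(1 + cos β) / (1 - cos²β) = sin β(1 + cos β) / sin²β = (1 + cos β)/sin β = LHS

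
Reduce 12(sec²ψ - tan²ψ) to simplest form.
12(sec²ψ - tan²ψ) = 12 (using Pythagorean identity)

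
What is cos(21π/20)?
cos(21π/20) = -0.9877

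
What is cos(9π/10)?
cos(9π/10) = -0.9511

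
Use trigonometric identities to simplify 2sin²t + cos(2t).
2sin²t + cos(2t) = 1 (using Double angle)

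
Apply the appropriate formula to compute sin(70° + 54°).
sin(70° + 54°) = sin 70° cos 54° + cos 70° sin 54° = 0.829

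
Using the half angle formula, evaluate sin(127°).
sin(127°) = √((1 - cos 254°)/2) = 0.7986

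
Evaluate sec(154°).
sec(154°) = -1.113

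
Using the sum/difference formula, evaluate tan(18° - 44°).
tan(18° - 44°) = (tan 18° - tan 44°)/(1 + tan 18° tan 44°) = -0.4877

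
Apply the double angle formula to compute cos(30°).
cos(30°) = 1 - 2sin²15° = √3/2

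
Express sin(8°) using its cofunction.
sin(8°) = cos(90° - 8°) = cos(82°)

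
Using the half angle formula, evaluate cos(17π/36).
cos(17π/36) = √((1 + cos 17π/18)/2) = 0.08716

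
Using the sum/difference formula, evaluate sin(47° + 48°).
sin(47° + 48°) = sin 47° cos 48° + cos 47° sin 48° = 0.9962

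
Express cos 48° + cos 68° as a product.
cos 48° + cos 68° = 2 cos(58°) cos(-10°)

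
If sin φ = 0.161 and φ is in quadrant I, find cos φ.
cos φ = 0.987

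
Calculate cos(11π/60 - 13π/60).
cos(11π/60 - 13π/60) = cos 11π/60 cos 13π/60 + sin 11π/60 sin 13π/60 = 0.9945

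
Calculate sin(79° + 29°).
sin(79° + 29°) = sin 79° cos 29° + cos 79° sin 29° = 0.9511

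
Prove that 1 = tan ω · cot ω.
RHS = (sin ω/cos ω) · (cos ω/sin ω) = 1 = LHS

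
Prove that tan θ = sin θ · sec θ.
RHS = sin θ · (1/cos θ) = sin θ/cos θ = tan θ = LHS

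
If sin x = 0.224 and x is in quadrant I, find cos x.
cos x = 0.9746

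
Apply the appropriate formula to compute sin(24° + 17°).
sin(24° + 17°) = sin 24° cos 17° + cos 24° sin 17° = 0.6561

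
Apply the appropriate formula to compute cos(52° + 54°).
cos(52° + 54°) = cos 52° cos 54° - sin 52° sin 54° = -0.2756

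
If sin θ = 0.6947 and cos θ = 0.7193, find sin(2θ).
sin(2θ) = 2 sin θ cos θ = 0.9994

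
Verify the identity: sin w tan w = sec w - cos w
RHS = 1/cos w - cos w = (1 - cos²w)/cos w = sin²w/cos w = sin w · (sin w/cos w) = sin w tan w = LHS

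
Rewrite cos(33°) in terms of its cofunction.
cos(33°) = sin(90° - 33°) = sin(57°)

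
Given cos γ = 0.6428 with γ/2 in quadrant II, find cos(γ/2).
cos(γ/2) = ±√((1 + cos γ)/2); negative since γ/2 ∈ QII, so cos(γ/2) = -0.9063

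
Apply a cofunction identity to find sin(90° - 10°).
sin(90° - 10°) = cos(10°) = 0.9848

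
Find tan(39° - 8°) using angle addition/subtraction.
tan(39° - 8°) = (tan 39° - tan 8°)/(1 + tan 39° tan 8°) = 0.6009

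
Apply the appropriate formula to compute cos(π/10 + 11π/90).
cos(π/10 + 11π/90) = cos π/10 cos 11π/90 - sin π/10 sin 11π/90 = 0.766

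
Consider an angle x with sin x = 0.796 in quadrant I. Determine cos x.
cos x = √(1 - sin²x) = 0.6053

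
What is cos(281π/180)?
cos(281π/180) = 0.1908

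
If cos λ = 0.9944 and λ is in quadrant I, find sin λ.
sin λ = 0.1057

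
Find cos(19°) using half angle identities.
cos(19°) = √((1 + cos 38°)/2) = 0.9455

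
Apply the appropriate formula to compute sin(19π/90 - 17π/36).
sin(19π/90 - 17π/36) = sin 19π/90 cos 17π/36 - cos 19π/90 sin 17π/36 = -0.7314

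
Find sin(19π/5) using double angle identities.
sin(19π/5) = 2 sin 19π/10 cos 19π/10 = -0.5878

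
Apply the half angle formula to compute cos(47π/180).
cos(47π/180) = √((1 + cos 47π/90)/2) = 0.682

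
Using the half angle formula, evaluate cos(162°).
cos(162°) = -√((1 + cos 324°)/2) = -0.9511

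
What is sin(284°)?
sin(284°) = -0.9703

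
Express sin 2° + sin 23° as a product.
sin 2° + sin 23° = 2 sin(12.5°) cos(-10.5°)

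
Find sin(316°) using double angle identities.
sin(316°) = 2 sin 158° cos 158° = -0.6947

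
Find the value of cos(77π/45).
cos(77π/45) = 0.6157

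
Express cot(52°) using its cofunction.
cot(52°) = tan(90° - 52°) = tan(38°)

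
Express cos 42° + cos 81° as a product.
cos 42° + cos 81° = 2 cos(61.5°) cos(-19.5°)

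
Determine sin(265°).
sin(265°) = -0.9962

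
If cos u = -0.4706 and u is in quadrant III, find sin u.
sin u = -0.8823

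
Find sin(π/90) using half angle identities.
sin(π/90) = √((1 - cos π/45)/2) = 0.0349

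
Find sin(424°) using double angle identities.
sin(424°) = 2 sin 212° cos 212° = 0.8988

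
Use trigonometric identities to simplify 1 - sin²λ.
1 - sin²λ = cos²λ (using Pythagorean identity)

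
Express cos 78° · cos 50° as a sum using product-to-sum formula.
cos 78° cos 50° = (1/2)[cos(78°-50°) + cos(78°+50°)]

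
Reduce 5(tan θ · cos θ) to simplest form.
5(tan θ · cos θ) = 5(sin θ) (using Quotient identity)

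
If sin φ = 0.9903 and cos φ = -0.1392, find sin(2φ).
sin(2φ) = 2 sin φ cos φ = -0.2757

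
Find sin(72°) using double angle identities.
sin(72°) = 2 sin 36° cos 36° = 0.9511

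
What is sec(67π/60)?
sec(67π/60) = -1.071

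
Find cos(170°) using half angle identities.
cos(170°) = -√((1 + cos 340°)/2) = -0.9848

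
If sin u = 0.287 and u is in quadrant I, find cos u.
cos u = 0.9579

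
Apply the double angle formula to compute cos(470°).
cos(470°) = cos²235° - sin²235° = -0.342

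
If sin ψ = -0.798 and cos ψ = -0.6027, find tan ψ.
tan ψ = sin ψ / cos ψ = 1.324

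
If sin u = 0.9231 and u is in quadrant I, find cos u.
cos u = 0.3846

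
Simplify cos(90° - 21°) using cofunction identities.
cos(90° - 21°) = sin(21°)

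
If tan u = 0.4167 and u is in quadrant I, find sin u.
sin u = 0.3846 (using tan²u + 1 = sec²u)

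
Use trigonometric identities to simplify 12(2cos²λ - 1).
12(2cos²λ - 1) = 12(cos(2λ)) (using Double angle)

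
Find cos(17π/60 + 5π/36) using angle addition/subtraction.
cos(17π/60 + 5π/36) = cos 17π/60 cos 5π/36 - sin 17π/60 sin 5π/36 = 0.2419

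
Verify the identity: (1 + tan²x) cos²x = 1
LHS = sec²x · cos²x = (1/cos²x) · cos²x = 1 = RHS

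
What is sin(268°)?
sin(268°) = -0.9994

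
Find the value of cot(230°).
cot(230°) = 0.8391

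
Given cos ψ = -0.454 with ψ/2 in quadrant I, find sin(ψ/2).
sin(ψ/2) = ±√((1 - cos ψ)/2); positive since ψ/2 ∈ QI, so sin(ψ/2) = 0.8526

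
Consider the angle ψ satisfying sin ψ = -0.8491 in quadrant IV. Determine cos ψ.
cos ψ = √(1 - sin²ψ) = 0.5282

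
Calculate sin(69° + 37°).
sin(69° + 37°) = sin 69° cos 37° + cos 69° sin 37° = 0.9613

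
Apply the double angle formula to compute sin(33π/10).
sin(33π/10) = 2 sin 33π/20 cos 33π/20 = -0.809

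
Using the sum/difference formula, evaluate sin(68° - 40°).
sin(68° - 40°) = sin 68° cos 40° - cos 68° sin 40° = 0.4695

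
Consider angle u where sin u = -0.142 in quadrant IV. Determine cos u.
cos u = √(1 - sin²u) = 0.9899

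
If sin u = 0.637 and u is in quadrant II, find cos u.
cos u = -0.7709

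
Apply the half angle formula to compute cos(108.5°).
cos(108.5°) = -√((1 + cos 217°)/2) = -0.3173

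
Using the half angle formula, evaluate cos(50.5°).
cos(50.5°) = √((1 + cos 101°)/2) = 0.6361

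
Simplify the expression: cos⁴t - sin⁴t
cos⁴t - sin⁴t = cos(2t) (using Factoring + double angle)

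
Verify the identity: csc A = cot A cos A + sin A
RHS = cos²A/sin A + sin A = (cos²A + sin²A)/sin A = 1/sin A = csc A = LHS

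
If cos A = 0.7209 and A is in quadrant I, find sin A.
sin A = 0.693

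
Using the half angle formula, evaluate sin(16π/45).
sin(16π/45) = √((1 - cos 32π/45)/2) = 0.8988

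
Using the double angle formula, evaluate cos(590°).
cos(590°) = cos²295° - sin²295° = -0.6428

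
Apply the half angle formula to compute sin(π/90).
sin(π/90) = √((1 - cos π/45)/2) = 0.0349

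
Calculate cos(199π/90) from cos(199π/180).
cos(199π/90) = cos²199π/180 - sin²199π/180 = 0.788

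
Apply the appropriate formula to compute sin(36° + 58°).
sin(36° + 58°) = sin 36° cos 58° + cos 36° sin 58° = 0.9976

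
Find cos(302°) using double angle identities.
cos(302°) = cos²151° - sin²151° = 0.5299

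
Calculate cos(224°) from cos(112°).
cos(224°) = 1 - 2sin²112° = -0.7193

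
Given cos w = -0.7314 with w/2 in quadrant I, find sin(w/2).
sin(w/2) = ±√((1 - cos w)/2); positive since w/2 ∈ QI, so sin(w/2) = 0.9304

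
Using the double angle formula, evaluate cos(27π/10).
cos(27π/10) = cos²27π/20 - sin²27π/20 = -0.5878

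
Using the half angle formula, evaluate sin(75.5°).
sin(75.5°) = √((1 - cos 151°)/2) = 0.9681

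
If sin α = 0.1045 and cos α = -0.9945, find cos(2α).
cos(2α) = cos²α - sin²α = 0.9781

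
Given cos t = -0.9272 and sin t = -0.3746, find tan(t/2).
tan(t/2) = sin t / (1 + cos t) = -5.146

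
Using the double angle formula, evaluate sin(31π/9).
sin(31π/9) = 2 sin 31π/18 cos 31π/18 = -0.9848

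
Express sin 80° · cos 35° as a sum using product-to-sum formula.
sin 80° cos 35° = (1/2)[sin(80°+35°) + sin(80°-35°)]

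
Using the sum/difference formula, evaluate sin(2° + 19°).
sin(2° + 19°) = sin 2° cos 19° + cos 2° sin 19° = 0.3584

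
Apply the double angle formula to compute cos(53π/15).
cos(53π/15) = 2cos²53π/30 - 1 = 0.1045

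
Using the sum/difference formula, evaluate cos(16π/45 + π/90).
cos(16π/45 + π/90) = cos 16π/45 cos π/90 - sin 16π/45 sin π/90 = 0.4067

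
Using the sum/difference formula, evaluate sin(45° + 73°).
sin(45° + 73°) = sin 45° cos 73° + cos 45° sin 73° = 0.8829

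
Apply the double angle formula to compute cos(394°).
cos(394°) = cos²197° - sin²197° = 0.829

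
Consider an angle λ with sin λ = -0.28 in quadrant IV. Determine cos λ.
cos λ = √(1 - sin²λ) = 0.96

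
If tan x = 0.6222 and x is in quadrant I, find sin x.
sin x = 0.5283 (using tan²x + 1 = sec²x)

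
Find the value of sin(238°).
sin(238°) = -0.848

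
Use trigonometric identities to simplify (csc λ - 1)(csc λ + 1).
(csc λ - 1)(csc λ + 1) = cot²λ (using Diff. of squares)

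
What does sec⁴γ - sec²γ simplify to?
sec⁴γ - sec²γ = tan⁴γ + tan²γ (using Pythagorean)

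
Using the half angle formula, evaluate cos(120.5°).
cos(120.5°) = -√((1 + cos 241°)/2) = -0.5075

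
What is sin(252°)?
sin(252°) = -0.9511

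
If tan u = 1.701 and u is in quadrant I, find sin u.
sin u = 0.8621 (using tan²u + 1 = sec²u)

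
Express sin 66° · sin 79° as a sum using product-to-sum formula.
sin 66° sin 79° = (1/2)[cos(66°-79°) - cos(66°+79°)]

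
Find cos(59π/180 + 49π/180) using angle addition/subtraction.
cos(59π/180 + 49π/180) = cos 59π/180 cos 49π/180 - sin 59π/180 sin 49π/180 = -0.309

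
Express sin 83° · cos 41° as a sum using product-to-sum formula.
sin 83° cos 41° = (1/2)[sin(83°+41°) + sin(83°-41°)]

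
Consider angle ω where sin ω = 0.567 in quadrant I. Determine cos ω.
cos ω = √(1 - sin²ω) = 0.8237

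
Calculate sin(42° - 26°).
sin(42° - 26°) = sin 42° cos 26° - cos 42° sin 26° = 0.2756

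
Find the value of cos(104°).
cos(104°) = -0.2419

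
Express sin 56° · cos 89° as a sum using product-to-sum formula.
sin 56° cos 89° = (1/2)[sin(56°+89°) + sin(56°-89°)]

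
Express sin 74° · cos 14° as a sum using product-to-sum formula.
sin 74° cos 14° = (1/2)[sin(74°+14°) + sin(74°-14°)]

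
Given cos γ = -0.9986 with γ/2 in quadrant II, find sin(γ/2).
sin(γ/2) = ±√((1 - cos γ)/2); positive since γ/2 ∈ QII, so sin(γ/2) = 0.9996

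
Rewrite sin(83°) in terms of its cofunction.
sin(83°) = cos(90° - 83°) = cos(7°)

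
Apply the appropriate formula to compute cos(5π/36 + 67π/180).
cos(5π/36 + 67π/180) = cos 5π/36 cos 67π/180 - sin 5π/36 sin 67π/180 = -0.0349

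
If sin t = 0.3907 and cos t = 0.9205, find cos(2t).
cos(2t) = cos²t - sin²t = 0.6947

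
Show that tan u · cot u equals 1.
LHS = (sin u/cos u) · (cos u/sin u) = 1 = RHS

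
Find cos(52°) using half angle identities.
cos(52°) = √((1 + cos 104°)/2) = 0.6157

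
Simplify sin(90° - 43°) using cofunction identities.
sin(90° - 43°) = cos(43°)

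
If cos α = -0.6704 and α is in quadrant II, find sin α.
sin α = 0.742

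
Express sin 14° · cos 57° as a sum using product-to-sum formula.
sin 14° cos 57° = (1/2)[sin(14°+57°) + sin(14°-57°)]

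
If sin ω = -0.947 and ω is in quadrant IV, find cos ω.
cos ω = 0.3212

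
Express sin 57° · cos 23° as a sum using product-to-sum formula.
sin 57° cos 23° = (1/2)[sin(57°+23°) + sin(57°-23°)]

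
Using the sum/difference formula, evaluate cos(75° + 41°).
cos(75° + 41°) = cos 75° cos 41° - sin 75° sin 41° = -0.4384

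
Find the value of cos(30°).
cos(30°) = √3/2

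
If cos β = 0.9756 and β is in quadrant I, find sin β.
sin β = 0.2196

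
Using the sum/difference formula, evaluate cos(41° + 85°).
cos(41° + 85°) = cos 41° cos 85° - sin 41° sin 85° = -0.5878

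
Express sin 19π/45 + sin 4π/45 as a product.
sin 19π/45 + sin 4π/45 = 2 sin(23π/90) cos(π/6)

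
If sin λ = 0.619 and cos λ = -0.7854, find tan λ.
tan λ = sin λ / cos λ = -0.7881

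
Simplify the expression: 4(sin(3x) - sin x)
4(sin(3x) - sin x) = 4(2 cos(2x) sin x) (using Sum-to-product)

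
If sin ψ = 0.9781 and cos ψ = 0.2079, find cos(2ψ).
cos(2ψ) = cos²ψ - sin²ψ = -0.9135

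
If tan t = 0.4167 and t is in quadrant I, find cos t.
cos t = 0.9231 (using tan²t + 1 = sec²t)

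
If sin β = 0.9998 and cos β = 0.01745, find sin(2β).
sin(2β) = 2 sin β cos β = 0.03489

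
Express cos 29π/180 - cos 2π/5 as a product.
cos 29π/180 - cos 2π/5 = -2 sin(101π/360) sin(-43π/360)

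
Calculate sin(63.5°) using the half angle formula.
sin(63.5°) = √((1 - cos 127°)/2) = 0.8949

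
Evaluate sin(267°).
sin(267°) = -0.9986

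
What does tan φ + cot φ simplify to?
tan φ + cot φ = sec φ csc φ (using Quotient identities)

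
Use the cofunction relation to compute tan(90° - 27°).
tan(90° - 27°) = cot(27°) = 1.963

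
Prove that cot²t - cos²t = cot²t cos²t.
LHS = cos²t/sin²t - cos²t = cos²t(1/sin²t - 1) = cos²t · (1 - sin²t)/sin²t = cos²t · cos²t/sin²t = cos²t · cot²t = RHS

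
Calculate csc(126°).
csc(126°) = 1.236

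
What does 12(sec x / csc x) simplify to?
12(sec x / csc x) = 12(tan x) (using Reciprocal identities)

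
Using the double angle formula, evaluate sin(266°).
sin(266°) = 2 sin 133° cos 133° = -0.9976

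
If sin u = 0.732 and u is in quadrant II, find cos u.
cos u = -0.6813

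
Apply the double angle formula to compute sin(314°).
sin(314°) = 2 sin 157° cos 157° = -0.7193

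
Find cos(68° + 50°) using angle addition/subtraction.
cos(68° + 50°) = cos 68° cos 50° - sin 68° sin 50° = -0.4695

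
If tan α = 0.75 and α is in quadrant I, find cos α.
cos α = 0.8 (using tan²α + 1 = sec²α)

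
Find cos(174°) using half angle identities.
cos(174°) = -√((1 + cos 348°)/2) = -0.9945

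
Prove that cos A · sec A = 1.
LHS = cos A · (1/cos A) = 1 = RHS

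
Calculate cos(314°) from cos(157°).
cos(314°) = cos²157° - sin²157° = 0.6947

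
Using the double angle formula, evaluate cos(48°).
cos(48°) = cos²24° - sin²24° = 0.6691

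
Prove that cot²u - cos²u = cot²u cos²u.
LHS = cos²u/sin²u - cos²u = cos²u(1/sin²u - 1) = cos²u · (1 - sin²u)/sin²u = cos²u · cos²u/sin²u = cos²u · cot²u = RHS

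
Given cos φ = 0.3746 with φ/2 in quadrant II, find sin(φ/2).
sin(φ/2) = ±√((1 - cos φ)/2); positive since φ/2 ∈ QII, so sin(φ/2) = 0.5592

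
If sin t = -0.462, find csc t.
csc t = 1/sin t = -2.165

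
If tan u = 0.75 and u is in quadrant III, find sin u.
sin u = -0.6 (using tan²u + 1 = sec²u)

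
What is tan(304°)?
tan(304°) = -1.483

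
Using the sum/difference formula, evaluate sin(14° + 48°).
sin(14° + 48°) = sin 14° cos 48° + cos 14° sin 48° = 0.8829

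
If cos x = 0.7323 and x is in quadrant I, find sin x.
sin x = 0.681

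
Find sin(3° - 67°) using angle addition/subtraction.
sin(3° - 67°) = sin 3° cos 67° - cos 3° sin 67° = -0.8988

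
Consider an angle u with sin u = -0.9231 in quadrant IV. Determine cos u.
cos u = √(1 - sin²u) = 0.3846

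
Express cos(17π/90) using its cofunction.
cos(17π/90) = sin(π/2 - 17π/90) = sin(14π/45)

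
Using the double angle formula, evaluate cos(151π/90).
cos(151π/90) = cos²151π/180 - sin²151π/180 = 0.5299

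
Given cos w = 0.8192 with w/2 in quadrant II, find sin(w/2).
sin(w/2) = ±√((1 - cos w)/2); positive since w/2 ∈ QII, so sin(w/2) = 0.3007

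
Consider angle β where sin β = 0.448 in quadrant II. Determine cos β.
cos β = ±√(1 - sin²β) = -0.894 (negative in QII)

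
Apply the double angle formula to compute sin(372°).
sin(372°) = 2 sin 186° cos 186° = 0.2079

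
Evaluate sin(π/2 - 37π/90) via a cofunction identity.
sin(π/2 - 37π/90) = cos(37π/90) = 0.2756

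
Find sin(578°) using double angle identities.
sin(578°) = 2 sin 289° cos 289° = -0.6157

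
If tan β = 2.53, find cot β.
cot β = 1/tan β = 0.3953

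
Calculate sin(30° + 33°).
sin(30° + 33°) = sin 30° cos 33° + cos 30° sin 33° = 0.891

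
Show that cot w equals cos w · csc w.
RHS = cos w · (1/sin w) = cos w/sin w = cot w = LHS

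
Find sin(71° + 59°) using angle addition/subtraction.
sin(71° + 59°) = sin 71° cos 59° + cos 71° sin 59° = 0.766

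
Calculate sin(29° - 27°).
sin(29° - 27°) = sin 29° cos 27° - cos 29° sin 27° = 0.0349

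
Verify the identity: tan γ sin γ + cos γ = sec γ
LHS = sin²γ/cos γ + cos γ = (sin²γ + cos²γ)/cos γ = 1/cos γ = sec γ = RHS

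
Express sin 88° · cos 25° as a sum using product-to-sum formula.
sin 88° cos 25° = (1/2)[sin(88°+25°) + sin(88°-25°)]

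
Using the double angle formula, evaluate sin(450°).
sin(450°) = 2 sin 225° cos 225° = 1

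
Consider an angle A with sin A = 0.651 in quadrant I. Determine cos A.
cos A = √(1 - sin²A) = 0.7591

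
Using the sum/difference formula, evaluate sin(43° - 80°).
sin(43° - 80°) = sin 43° cos 80° - cos 43° sin 80° = -0.6018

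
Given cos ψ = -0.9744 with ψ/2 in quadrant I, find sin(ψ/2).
sin(ψ/2) = ±√((1 - cos ψ)/2); positive since ψ/2 ∈ QI, so sin(ψ/2) = 0.9936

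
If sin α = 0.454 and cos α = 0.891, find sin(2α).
sin(2α) = 2 sin α cos α = 0.809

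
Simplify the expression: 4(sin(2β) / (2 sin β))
4(sin(2β) / (2 sin β)) = 4(cos β) (using Double angle)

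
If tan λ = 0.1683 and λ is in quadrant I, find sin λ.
sin λ = 0.166 (using tan²λ + 1 = sec²λ)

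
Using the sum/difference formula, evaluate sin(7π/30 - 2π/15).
sin(7π/30 - 2π/15) = sin 7π/30 cos 2π/15 - cos 7π/30 sin 2π/15 = 0.309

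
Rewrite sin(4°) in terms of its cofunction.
sin(4°) = cos(90° - 4°) = cos(86°)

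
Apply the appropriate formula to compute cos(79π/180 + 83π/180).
cos(79π/180 + 83π/180) = cos 79π/180 cos 83π/180 - sin 79π/180 sin 83π/180 = -0.9511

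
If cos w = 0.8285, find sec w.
sec w = 1/cos w = 1.207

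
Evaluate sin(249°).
sin(249°) = -0.9336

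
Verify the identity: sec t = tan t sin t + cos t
RHS = sin²t/cos t + cos t = (sin²t + cos²t)/cos t = 1/cos t = sec t = LHS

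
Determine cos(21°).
cos(21°) = 0.9336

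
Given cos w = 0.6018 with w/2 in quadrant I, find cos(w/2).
cos(w/2) = ±√((1 + cos w)/2); positive since w/2 ∈ QI, so cos(w/2) = 0.8949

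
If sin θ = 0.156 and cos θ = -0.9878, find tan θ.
tan θ = sin θ / cos θ = -0.1579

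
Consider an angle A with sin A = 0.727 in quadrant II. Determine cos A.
cos A = ±√(1 - sin²A) = -0.6866 (negative in QII)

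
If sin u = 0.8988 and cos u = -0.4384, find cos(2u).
cos(2u) = cos²u - sin²u = -0.6156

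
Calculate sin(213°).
sin(213°) = -0.5446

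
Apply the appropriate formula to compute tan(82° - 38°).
tan(82° - 38°) = (tan 82° - tan 38°)/(1 + tan 82° tan 38°) = 0.9657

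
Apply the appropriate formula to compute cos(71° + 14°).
cos(71° + 14°) = cos 71° cos 14° - sin 71° sin 14° = 0.08716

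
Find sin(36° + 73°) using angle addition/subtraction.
sin(36° + 73°) = sin 36° cos 73° + cos 36° sin 73° = 0.9455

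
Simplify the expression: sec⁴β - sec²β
sec⁴β - sec²β = tan⁴β + tan²β (using Pythagorean)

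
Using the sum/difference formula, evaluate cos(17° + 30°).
cos(17° + 30°) = cos 17° cos 30° - sin 17° sin 30° = 0.682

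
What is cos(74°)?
cos(74°) = 0.2756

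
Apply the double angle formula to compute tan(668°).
tan(668°) = 2 tan 334° / (1 - tan²334°) = -1.28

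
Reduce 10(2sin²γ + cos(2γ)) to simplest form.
10(2sin²γ + cos(2γ)) = 10 (using Double angle)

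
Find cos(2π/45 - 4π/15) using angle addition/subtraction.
cos(2π/45 - 4π/15) = cos 2π/45 cos 4π/15 + sin 2π/45 sin 4π/15 = 0.766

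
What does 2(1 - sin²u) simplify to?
2(1 - sin²u) = 2(cos²u) (using Pythagorean identity)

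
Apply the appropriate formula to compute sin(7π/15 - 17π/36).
sin(7π/15 - 17π/36) = sin 7π/15 cos 17π/36 - cos 7π/15 sin 17π/36 = -0.01745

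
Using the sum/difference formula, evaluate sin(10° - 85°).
sin(10° - 85°) = sin 10° cos 85° - cos 10° sin 85° = -(√6+√2)/4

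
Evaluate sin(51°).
sin(51°) = 0.7771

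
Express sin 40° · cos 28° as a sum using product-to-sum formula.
sin 40° cos 28° = (1/2)[sin(40°+28°) + sin(40°-28°)]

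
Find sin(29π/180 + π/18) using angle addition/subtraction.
sin(29π/180 + π/18) = sin 29π/180 cos π/18 + cos 29π/180 sin π/18 = 0.6293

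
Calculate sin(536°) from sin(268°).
sin(536°) = 2 sin 268° cos 268° = 0.06976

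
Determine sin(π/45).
sin(π/45) = 0.06976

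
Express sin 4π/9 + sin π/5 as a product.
sin 4π/9 + sin π/5 = 2 sin(29π/90) cos(11π/90)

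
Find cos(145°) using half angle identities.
cos(145°) = -√((1 + cos 290°)/2) = -0.8192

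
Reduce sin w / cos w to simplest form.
sin w / cos w = tan w (using Quotient identity)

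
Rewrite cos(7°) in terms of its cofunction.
cos(7°) = sin(90° - 7°) = sin(83°)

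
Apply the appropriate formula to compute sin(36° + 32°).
sin(36° + 32°) = sin 36° cos 32° + cos 36° sin 32° = 0.9272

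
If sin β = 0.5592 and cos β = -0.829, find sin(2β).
sin(2β) = 2 sin β cos β = -0.9272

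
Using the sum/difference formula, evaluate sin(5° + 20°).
sin(5° + 20°) = sin 5° cos 20° + cos 5° sin 20° = 0.4226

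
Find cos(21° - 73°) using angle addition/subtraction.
cos(21° - 73°) = cos 21° cos 73° + sin 21° sin 73° = 0.6157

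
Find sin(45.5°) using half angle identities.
sin(45.5°) = √((1 - cos 91°)/2) = 0.7133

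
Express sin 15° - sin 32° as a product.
sin 15° - sin 32° = 2 cos(23.5°) sin(-8.5°)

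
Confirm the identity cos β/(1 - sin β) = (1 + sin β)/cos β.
RHS = (1 + sin β)(1 - sin β) / (cos β(1 - sin β)) = (1 - sin²β) / (cos β(1 - sin β)) = cos²β / (cos β(1 - sin β)) = cos β/(1 - sin β) = LHS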